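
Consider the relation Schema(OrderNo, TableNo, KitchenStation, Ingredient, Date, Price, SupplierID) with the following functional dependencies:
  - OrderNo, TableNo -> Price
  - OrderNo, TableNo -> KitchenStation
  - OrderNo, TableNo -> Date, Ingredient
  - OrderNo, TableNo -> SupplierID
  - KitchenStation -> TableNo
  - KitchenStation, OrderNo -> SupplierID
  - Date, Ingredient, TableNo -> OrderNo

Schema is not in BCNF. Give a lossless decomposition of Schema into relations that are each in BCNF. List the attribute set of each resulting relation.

Candidate keys of the original relation: {Date, Ingredient, KitchenStation}, {Date, Ingredient, TableNo}, {KitchenStation, OrderNo}, {OrderNo, TableNo}.
{Date, Ingredient, KitchenStation, OrderNo, Price, SupplierID, TableNo}: {KitchenStation} determines {KitchenStation, TableNo} here but is not a superkey — split on KitchenStation -> TableNo, giving {KitchenStation, TableNo} and {Date, Ingredient, KitchenStation, OrderNo, Price, SupplierID}.
{KitchenStation, TableNo} is in BCNF.
{Date, Ingredient, KitchenStation, OrderNo, Price, SupplierID} is in BCNF.

{Date, Ingredient, KitchenStation, OrderNo, Price, SupplierID}; {KitchenStation, TableNo}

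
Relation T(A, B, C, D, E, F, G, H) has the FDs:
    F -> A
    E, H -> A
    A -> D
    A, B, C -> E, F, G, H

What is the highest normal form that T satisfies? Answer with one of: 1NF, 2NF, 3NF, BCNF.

1NF

Candidate keys: {A, B, C}, {B, C, E, H}, {B, C, F}. Prime attributes: {A, B, C, E, F, H}.
F -> A breaks BCNF: {F}⁺ = {A, D, F}, so {F} is not a superkey.
Because {D} is non-prime and the left side of A -> D is not a superkey, the relation is not in 3NF.
The proper key subset {A} of {A, B, C} determines non-prime {D}, so the relation is not even in 2NF.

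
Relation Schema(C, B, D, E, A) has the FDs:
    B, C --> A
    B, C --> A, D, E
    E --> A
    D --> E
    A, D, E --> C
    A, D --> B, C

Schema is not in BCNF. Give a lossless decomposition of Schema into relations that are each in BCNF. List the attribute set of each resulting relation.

Candidate keys of the original relation: {B, C}, {D}.
In {A, B, C, D, E}, {E} is not a superkey ({E}⁺ restricted to this set is {A, E}), so split on E --> A into {A, E} and {B, C, D, E}.
{A, E} is in BCNF.
{B, C, D, E} is in BCNF.

{A, E}; {B, C, D, E}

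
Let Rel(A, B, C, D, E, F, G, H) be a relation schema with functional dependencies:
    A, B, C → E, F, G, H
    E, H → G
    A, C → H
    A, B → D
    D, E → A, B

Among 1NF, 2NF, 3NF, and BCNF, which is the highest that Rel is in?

1NF

Candidate keys: {A, B, C}, {C, D, E}. Prime attributes: {A, B, C, D, E}.
For E, H → G we have {E, H}⁺ = {E, G, H}; {E, H} is not a superkey, so BCNF fails.
Because {G} is non-prime and the left side of E, H → G is not a superkey, the relation is not in 3NF.
{A, C} is a proper subset of the key {A, B, C}, and {A, C}⁺ contains the non-prime attribute {H} — a partial dependency, so 2NF is violated.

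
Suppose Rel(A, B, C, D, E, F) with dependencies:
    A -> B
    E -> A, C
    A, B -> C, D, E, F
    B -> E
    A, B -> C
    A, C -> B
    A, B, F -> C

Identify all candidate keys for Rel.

{A}⁺ = {A, B, C, D, E, F}, which is every attribute, so {A} is a candidate key.
{B}⁺ = {A, B, C, D, E, F}, which is every attribute, so {B} is a candidate key.
{E}⁺ = {A, B, C, D, E, F}, which is every attribute, so {E} is a candidate key.
No proper subset of any of these is a key, and no other minimal superkey exists.

{A}, {B}, {E}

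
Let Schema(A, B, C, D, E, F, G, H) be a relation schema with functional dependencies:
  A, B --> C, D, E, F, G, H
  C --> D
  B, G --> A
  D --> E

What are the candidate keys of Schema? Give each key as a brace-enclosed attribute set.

Attributes never on any right-hand side: {B} — every candidate key must contain it.
{A, B}⁺ = {A, B, C, D, E, F, G, H} — all of the relation — so {A, B} is a candidate key.
{B, G}⁺ = {A, B, C, D, E, F, G, H} — all of the relation — so {B, G} is a candidate key.
Any other superkey properly contains one of these, so there are no further candidate keys.

{A, B}, {B, G}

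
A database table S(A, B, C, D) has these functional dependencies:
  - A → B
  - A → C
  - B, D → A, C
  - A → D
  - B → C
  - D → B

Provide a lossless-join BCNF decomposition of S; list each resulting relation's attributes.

Candidate keys of the original relation: {A}, {D}.
In {A, B, C, D}, {B} is not a superkey ({B}⁺ restricted to this set is {B, C}), so split on B → C into {B, C} and {A, B, D}.
{B, C} is in BCNF.
{A, B, D} is in BCNF.

{A, B, D}; {B, C}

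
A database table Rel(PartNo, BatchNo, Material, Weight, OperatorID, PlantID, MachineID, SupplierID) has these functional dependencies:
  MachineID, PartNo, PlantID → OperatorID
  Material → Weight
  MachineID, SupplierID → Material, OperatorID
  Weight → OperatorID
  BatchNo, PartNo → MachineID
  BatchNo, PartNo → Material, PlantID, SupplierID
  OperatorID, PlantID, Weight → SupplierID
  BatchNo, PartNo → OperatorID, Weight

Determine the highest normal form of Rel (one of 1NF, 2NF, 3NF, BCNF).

2NF

Candidate key: {BatchNo, PartNo}. Prime attributes: {BatchNo, PartNo}.
MachineID, PartNo, PlantID → OperatorID breaks BCNF: {MachineID, PartNo, PlantID}⁺ = {MachineID, OperatorID, PartNo, PlantID}, so {MachineID, PartNo, PlantID} is not a superkey.
MachineID, PartNo, PlantID → OperatorID determines the non-prime attribute {OperatorID} from a non-superkey — 3NF is violated.
No proper subset of a key has a non-prime attribute in its closure, so there is no partial dependency; 2NF holds.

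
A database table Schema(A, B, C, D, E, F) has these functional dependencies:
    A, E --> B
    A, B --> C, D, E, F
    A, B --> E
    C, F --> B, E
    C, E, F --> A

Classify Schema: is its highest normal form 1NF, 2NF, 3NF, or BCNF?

BCNF

Candidate keys: {A, B}, {A, E}, {C, F}. Prime attributes: {A, B, C, E, F}.
Every FD has a superkey on the left, so the relation is in BCNF.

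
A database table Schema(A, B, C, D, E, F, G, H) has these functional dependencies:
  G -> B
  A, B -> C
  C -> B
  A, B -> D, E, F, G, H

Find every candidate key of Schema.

Attributes never on any right-hand side: {A} — every candidate key must contain it.
{A, B}⁺ = {A, B, C, D, E, F, G, H}, which is every attribute, so {A, B} is a candidate key.
{A, C}⁺ = {A, B, C, D, E, F, G, H}, which is every attribute, so {A, C} is a candidate key.
{A, G}⁺ = {A, B, C, D, E, F, G, H}, which is every attribute, so {A, G} is a candidate key.
These are minimal and exhaustive — every other superkey contains one of them.

{A, B}, {A, C}, {A, G}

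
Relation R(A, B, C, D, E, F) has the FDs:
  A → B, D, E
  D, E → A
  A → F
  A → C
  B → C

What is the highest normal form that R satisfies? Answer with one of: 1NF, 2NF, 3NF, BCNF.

Candidate keys: {A}, {D, E}. Prime attributes: {A, D, E}.
B → C breaks BCNF: {B}⁺ = {B, C}, so {B} is not a superkey.
B → C determines the non-prime attribute {C} from a non-superkey — 3NF is violated.
Checking every proper subset of each key, none determines a non-prime attribute — 2NF is satisfied.

2NF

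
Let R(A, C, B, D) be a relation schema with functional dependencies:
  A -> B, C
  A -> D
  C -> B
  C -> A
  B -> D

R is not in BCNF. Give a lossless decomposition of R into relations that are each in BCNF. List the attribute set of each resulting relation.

Candidate keys of the original relation: {A}, {C}.
In {A, B, C, D}, {B} is not a superkey ({B}⁺ restricted to this set is {B, D}), so split on B -> D into {B, D} and {A, B, C}.
{B, D} is in BCNF.
{A, B, C} is in BCNF.

{A, B, C}; {B, D}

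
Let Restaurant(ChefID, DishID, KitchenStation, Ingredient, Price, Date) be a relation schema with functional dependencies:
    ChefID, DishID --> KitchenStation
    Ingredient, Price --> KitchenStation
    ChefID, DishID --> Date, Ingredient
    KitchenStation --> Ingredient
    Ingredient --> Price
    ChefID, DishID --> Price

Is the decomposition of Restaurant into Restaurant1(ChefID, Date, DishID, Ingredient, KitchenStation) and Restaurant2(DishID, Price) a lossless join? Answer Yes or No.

No

Restaurant1 ∩ Restaurant2 = {DishID}; its closure under F is {DishID}.
Restaurant1 ⊄ {DishID} and Restaurant2 ⊄ {DishID}, so the split is lossy.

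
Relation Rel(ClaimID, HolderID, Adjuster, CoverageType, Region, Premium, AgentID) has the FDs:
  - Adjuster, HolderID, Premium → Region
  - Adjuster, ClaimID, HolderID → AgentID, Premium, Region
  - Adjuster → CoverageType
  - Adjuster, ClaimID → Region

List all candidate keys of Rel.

No FD produces {Adjuster, ClaimID, HolderID}, so they must be in every candidate key.
Closure of {Adjuster, ClaimID, HolderID} is {Adjuster, AgentID, ClaimID, CoverageType, HolderID, Premium, Region}, the whole schema; {Adjuster, ClaimID, HolderID} is a candidate key.
Every other attribute set either contains this one or has a smaller closure.

{Adjuster, ClaimID, HolderID}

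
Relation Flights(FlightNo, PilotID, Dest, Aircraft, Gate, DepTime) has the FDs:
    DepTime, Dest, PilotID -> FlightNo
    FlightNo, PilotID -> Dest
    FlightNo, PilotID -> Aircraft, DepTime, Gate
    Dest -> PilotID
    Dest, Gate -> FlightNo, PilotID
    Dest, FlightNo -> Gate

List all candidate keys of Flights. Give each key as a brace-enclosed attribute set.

{DepTime, Dest}⁺ = {Aircraft, DepTime, Dest, FlightNo, Gate, PilotID} — all of the relation — so {DepTime, Dest} is a candidate key.
{Dest, FlightNo}⁺ = {Aircraft, DepTime, Dest, FlightNo, Gate, PilotID} — all of the relation — so {Dest, FlightNo} is a candidate key.
{Dest, Gate}⁺ = {Aircraft, DepTime, Dest, FlightNo, Gate, PilotID} — all of the relation — so {Dest, Gate} is a candidate key.
{FlightNo, PilotID}⁺ = {Aircraft, DepTime, Dest, FlightNo, Gate, PilotID} — all of the relation — so {FlightNo, PilotID} is a candidate key.
These are minimal and exhaustive — every other superkey contains one of them.

{DepTime, Dest}, {Dest, FlightNo}, {Dest, Gate}, {FlightNo, PilotID}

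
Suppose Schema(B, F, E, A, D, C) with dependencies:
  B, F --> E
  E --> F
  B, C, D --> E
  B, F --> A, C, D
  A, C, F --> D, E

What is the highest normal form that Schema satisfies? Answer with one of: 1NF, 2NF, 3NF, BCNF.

3NF

Candidate keys: {B, C, D}, {B, E}, {B, F}. Prime attributes: {B, C, D, E, F}.
E --> F: {E}⁺ = {E, F}, which is not all of the attributes, so the left side is not a superkey — BCNF is violated.
Its right-hand attributes {F} are all prime, as are those of every other non-superkey FD — the relation is in 3NF.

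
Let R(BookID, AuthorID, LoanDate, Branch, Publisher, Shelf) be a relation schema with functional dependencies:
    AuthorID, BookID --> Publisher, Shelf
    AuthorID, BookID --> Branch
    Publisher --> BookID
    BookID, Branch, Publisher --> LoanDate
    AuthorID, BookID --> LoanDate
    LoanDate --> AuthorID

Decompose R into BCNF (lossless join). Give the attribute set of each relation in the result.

{AuthorID, LoanDate}; {BookID, Publisher}; {Branch, LoanDate, Publisher, Shelf}

Candidate keys of the original relation: {AuthorID, BookID}, {AuthorID, Publisher}, {BookID, LoanDate}, {Branch, Publisher}, {LoanDate, Publisher}.
In {AuthorID, BookID, Branch, LoanDate, Publisher, Shelf}, {Publisher} is not a superkey ({Publisher}⁺ restricted to this set is {BookID, Publisher}), so split on Publisher --> BookID into {BookID, Publisher} and {AuthorID, Branch, LoanDate, Publisher, Shelf}.
{BookID, Publisher} is in BCNF.
In {AuthorID, Branch, LoanDate, Publisher, Shelf}, {LoanDate} is not a superkey ({LoanDate}⁺ restricted to this set is {AuthorID, LoanDate}), so split on LoanDate --> AuthorID into {AuthorID, LoanDate} and {Branch, LoanDate, Publisher, Shelf}.
{AuthorID, LoanDate} is in BCNF.
{Branch, LoanDate, Publisher, Shelf} is in BCNF.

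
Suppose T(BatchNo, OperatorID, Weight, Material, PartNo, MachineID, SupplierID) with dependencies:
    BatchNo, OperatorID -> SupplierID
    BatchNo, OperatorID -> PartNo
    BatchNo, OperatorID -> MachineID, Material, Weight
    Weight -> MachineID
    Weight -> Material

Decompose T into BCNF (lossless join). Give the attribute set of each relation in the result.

Candidate key of the original relation: {BatchNo, OperatorID}.
{BatchNo, MachineID, Material, OperatorID, PartNo, SupplierID, Weight}: {Weight} determines {MachineID, Material, Weight} here but is not a superkey — split on Weight -> MachineID, Material, giving {MachineID, Material, Weight} and {BatchNo, OperatorID, PartNo, SupplierID, Weight}.
{MachineID, Material, Weight} is in BCNF.
{BatchNo, OperatorID, PartNo, SupplierID, Weight} is in BCNF.

{BatchNo, OperatorID, PartNo, SupplierID, Weight}; {MachineID, Material, Weight}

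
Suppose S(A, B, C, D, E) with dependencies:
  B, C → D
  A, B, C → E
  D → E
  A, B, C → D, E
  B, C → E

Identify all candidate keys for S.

Attributes never on any right-hand side: {A, B, C} — every candidate key must contain all of them.
Closure of {A, B, C} is {A, B, C, D, E}, the whole schema; {A, B, C} is a candidate key.
No other minimal set has full closure, so this is the only candidate key.

{A, B, C}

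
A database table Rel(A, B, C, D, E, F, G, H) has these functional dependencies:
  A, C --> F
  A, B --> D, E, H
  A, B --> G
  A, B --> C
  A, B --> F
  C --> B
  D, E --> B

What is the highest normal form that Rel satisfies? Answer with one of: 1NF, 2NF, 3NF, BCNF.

3NF

Candidate keys: {A, B}, {A, C}, {A, D, E}. Prime attributes: {A, B, C, D, E}.
C --> B breaks BCNF: {C}⁺ = {B, C}, so {C} is not a superkey.
But every attribute on its right side ({B}) is prime, and the same holds for every other non-superkey FD, so 3NF still holds.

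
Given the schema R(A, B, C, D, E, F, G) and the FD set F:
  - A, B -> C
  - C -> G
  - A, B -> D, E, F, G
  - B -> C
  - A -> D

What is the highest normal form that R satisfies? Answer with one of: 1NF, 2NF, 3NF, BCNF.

1NF

Candidate key: {A, B}. Prime attributes: {A, B}.
For C -> G we have {C}⁺ = {C, G}; {C} is not a superkey, so BCNF fails.
C -> G has non-prime {G} on the right and a non-superkey on the left, so 3NF fails.
The proper key subset {A} of {A, B} determines non-prime {D}, so the relation is not even in 2NF.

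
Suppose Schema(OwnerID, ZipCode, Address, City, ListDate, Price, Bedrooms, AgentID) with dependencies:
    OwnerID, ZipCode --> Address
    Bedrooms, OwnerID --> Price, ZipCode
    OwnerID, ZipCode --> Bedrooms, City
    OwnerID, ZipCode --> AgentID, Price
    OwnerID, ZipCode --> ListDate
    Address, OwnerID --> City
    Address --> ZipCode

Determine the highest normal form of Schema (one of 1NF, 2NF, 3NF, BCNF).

Candidate keys: {Address, OwnerID}, {Bedrooms, OwnerID}, {OwnerID, ZipCode}. Prime attributes: {Address, Bedrooms, OwnerID, ZipCode}.
Address --> ZipCode breaks BCNF: {Address}⁺ = {Address, ZipCode}, so {Address} is not a superkey.
Since {ZipCode} ⊆ prime attributes and every other non-superkey FD also has a prime right side, the schema is in 3NF.

3NF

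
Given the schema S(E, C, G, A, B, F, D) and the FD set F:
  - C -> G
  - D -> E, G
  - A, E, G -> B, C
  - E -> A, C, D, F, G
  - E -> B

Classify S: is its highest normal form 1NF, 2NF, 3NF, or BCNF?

2NF

Candidate keys: {D}, {E}. Prime attributes: {D, E}.
C -> G breaks BCNF: {C}⁺ = {C, G}, so {C} is not a superkey.
C -> G has non-prime {G} on the right and a non-superkey on the left, so 3NF fails.
Every candidate key is a single attribute, so no partial dependency is possible; 2NF holds.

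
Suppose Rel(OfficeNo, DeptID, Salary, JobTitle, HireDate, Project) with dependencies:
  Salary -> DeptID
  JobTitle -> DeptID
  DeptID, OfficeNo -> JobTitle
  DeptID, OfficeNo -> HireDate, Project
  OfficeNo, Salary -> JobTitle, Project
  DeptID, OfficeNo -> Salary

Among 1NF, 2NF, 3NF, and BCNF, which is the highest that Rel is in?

3NF

Candidate keys: {DeptID, OfficeNo}, {JobTitle, OfficeNo}, {OfficeNo, Salary}. Prime attributes: {DeptID, JobTitle, OfficeNo, Salary}.
For Salary -> DeptID we have {Salary}⁺ = {DeptID, Salary}; {Salary} is not a superkey, so BCNF fails.
Since {DeptID} ⊆ prime attributes and every other non-superkey FD also has a prime right side, the schema is in 3NF.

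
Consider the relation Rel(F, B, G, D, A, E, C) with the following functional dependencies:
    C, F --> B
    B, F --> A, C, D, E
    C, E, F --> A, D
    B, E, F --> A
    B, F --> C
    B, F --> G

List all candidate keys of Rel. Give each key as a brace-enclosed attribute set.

Attributes never on any right-hand side: {F} — every candidate key must contain it.
{B, F}⁺ = {A, B, C, D, E, F, G} — all of the relation — so {B, F} is a candidate key.
{C, F}⁺ = {A, B, C, D, E, F, G} — all of the relation — so {C, F} is a candidate key.
No proper subset of any of these is a key, and no other minimal superkey exists.

{B, F}, {C, F}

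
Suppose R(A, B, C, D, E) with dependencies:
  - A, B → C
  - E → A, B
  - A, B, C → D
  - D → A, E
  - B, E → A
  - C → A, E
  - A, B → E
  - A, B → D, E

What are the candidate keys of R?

{C}⁺ = {A, B, C, D, E}, which is every attribute, so {C} is a candidate key.
{D}⁺ = {A, B, C, D, E}, which is every attribute, so {D} is a candidate key.
{E}⁺ = {A, B, C, D, E}, which is every attribute, so {E} is a candidate key.
{A, B}⁺ = {A, B, C, D, E}, which is every attribute, so {A, B} is a candidate key.
Any other superkey properly contains one of these, so there are no further candidate keys.

{A, B}, {C}, {D}, {E}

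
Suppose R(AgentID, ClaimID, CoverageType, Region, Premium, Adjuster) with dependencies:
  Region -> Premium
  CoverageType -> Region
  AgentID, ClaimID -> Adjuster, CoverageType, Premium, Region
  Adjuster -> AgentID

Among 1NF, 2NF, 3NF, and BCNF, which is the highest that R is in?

Candidate keys: {Adjuster, ClaimID}, {AgentID, ClaimID}. Prime attributes: {Adjuster, AgentID, ClaimID}.
Region -> Premium breaks BCNF: {Region}⁺ = {Premium, Region}, so {Region} is not a superkey.
Because {Premium} is non-prime and the left side of Region -> Premium is not a superkey, the relation is not in 3NF.
Checking every proper subset of each key, none determines a non-prime attribute — 2NF is satisfied.

2NF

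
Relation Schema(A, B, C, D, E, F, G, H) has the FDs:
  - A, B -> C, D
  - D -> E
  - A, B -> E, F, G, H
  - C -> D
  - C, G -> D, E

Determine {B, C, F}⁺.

Start with {B, C, F}.
C -> D applies; add {D} → now {B, C, D, F}.
D -> E applies; add {E} → now {B, C, D, E, F}.
No further FD applies.

{B, C, D, E, F}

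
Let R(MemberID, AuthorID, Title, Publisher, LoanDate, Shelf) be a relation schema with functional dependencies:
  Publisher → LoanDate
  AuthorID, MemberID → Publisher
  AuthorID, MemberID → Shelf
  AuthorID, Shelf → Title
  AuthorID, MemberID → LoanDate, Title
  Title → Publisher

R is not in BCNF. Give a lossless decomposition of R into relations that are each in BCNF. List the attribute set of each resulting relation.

{AuthorID, MemberID, Shelf}; {AuthorID, Shelf, Title}; {LoanDate, Publisher}; {Publisher, Title}

Candidate key of the original relation: {AuthorID, MemberID}.
{AuthorID, LoanDate, MemberID, Publisher, Shelf, Title}: {Publisher} determines {LoanDate, Publisher} here but is not a superkey — split on Publisher → LoanDate, giving {LoanDate, Publisher} and {AuthorID, MemberID, Publisher, Shelf, Title}.
{LoanDate, Publisher} is in BCNF.
{AuthorID, MemberID, Publisher, Shelf, Title}: {AuthorID, Shelf} determines {AuthorID, Publisher, Shelf, Title} here but is not a superkey — split on AuthorID, Shelf → Publisher, Title, giving {AuthorID, Publisher, Shelf, Title} and {AuthorID, MemberID, Shelf}.
{AuthorID, Publisher, Shelf, Title}: {Title} determines {Publisher, Title} here but is not a superkey — split on Title → Publisher, giving {Publisher, Title} and {AuthorID, Shelf, Title}.
{Publisher, Title} is in BCNF.
{AuthorID, Shelf, Title} is in BCNF.
{AuthorID, MemberID, Shelf} is in BCNF.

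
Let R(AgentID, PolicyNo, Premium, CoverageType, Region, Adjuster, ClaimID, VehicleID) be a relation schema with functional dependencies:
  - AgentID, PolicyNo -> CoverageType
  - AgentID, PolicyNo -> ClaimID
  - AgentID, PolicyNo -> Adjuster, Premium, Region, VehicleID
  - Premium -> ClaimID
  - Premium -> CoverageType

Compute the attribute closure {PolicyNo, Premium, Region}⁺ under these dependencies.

Start with {PolicyNo, Premium, Region}.
Premium -> ClaimID applies; add {ClaimID} → now {ClaimID, PolicyNo, Premium, Region}.
Premium -> CoverageType applies; add {CoverageType} → now {ClaimID, CoverageType, PolicyNo, Premium, Region}.
No further FD applies.

{ClaimID, CoverageType, PolicyNo, Premium, Region}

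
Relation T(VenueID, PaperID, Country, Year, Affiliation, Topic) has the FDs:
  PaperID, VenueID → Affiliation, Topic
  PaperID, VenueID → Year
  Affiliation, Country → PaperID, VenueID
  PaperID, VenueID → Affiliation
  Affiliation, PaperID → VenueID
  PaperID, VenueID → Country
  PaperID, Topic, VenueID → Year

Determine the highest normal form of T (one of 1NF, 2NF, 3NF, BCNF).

Candidate keys: {Affiliation, Country}, {Affiliation, PaperID}, {PaperID, VenueID}. Prime attributes: {Affiliation, Country, PaperID, VenueID}.
Every FD has a superkey on the left, so the relation is in BCNF.

BCNF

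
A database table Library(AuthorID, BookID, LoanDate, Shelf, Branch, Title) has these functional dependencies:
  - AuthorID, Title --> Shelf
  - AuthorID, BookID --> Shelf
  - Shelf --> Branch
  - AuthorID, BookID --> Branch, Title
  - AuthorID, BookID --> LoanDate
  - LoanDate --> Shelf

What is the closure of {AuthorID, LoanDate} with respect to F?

Start with {AuthorID, LoanDate}.
LoanDate --> Shelf applies; add {Shelf} → now {AuthorID, LoanDate, Shelf}.
Shelf --> Branch applies; add {Branch} → now {AuthorID, Branch, LoanDate, Shelf}.
No further FD applies.

{AuthorID, Branch, LoanDate, Shelf}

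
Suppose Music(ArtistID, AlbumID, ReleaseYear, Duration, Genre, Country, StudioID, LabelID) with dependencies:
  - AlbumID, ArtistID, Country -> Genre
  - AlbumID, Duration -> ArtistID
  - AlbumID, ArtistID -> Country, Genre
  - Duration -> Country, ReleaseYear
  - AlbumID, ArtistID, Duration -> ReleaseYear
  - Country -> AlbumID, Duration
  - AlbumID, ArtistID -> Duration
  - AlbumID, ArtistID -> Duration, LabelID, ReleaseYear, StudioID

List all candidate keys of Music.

{AlbumID, ArtistID}, {Country}, {Duration}

Closure of {Country} is {AlbumID, ArtistID, Country, Duration, Genre, LabelID, ReleaseYear, StudioID}, the whole schema; {Country} is a candidate key.
Closure of {Duration} is {AlbumID, ArtistID, Country, Duration, Genre, LabelID, ReleaseYear, StudioID}, the whole schema; {Duration} is a candidate key.
Closure of {AlbumID, ArtistID} is {AlbumID, ArtistID, Country, Duration, Genre, LabelID, ReleaseYear, StudioID}, the whole schema; {AlbumID, ArtistID} is a candidate key.
Any other superkey properly contains one of these, so there are no further candidate keys.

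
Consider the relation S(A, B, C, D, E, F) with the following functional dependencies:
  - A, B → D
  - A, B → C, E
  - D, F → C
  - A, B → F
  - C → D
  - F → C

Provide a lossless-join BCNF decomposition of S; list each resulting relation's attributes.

{A, B, E, F}; {C, D}; {C, F}; {D, F}

Candidate key of the original relation: {A, B}.
Within {A, B, C, D, E, F}: {D, F}⁺ ∩ {A, B, C, D, E, F} = {C, D, F}, not the whole set, so D, F → C violates BCNF; decompose into {C, D, F} and {A, B, D, E, F}.
Within {C, D, F}: {C}⁺ ∩ {C, D, F} = {C, D}, not the whole set, so C → D violates BCNF; decompose into {C, D} and {C, F}.
{C, D}: every determinant is a superkey — BCNF.
{C, F}: every determinant is a superkey — BCNF.
Within {A, B, D, E, F}: {F}⁺ ∩ {A, B, D, E, F} = {D, F}, not the whole set, so F → D violates BCNF; decompose into {D, F} and {A, B, E, F}.
{D, F}: every determinant is a superkey — BCNF.
{A, B, E, F}: every determinant is a superkey — BCNF.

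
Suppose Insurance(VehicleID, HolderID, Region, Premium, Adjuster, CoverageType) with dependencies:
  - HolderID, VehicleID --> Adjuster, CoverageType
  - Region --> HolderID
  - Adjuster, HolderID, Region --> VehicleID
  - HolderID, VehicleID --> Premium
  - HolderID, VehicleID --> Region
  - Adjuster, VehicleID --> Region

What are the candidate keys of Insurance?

{Adjuster, Region}, {Adjuster, VehicleID}, {HolderID, VehicleID}, {Region, VehicleID}

{Adjuster, Region}⁺ = {Adjuster, CoverageType, HolderID, Premium, Region, VehicleID} — all of the relation — so {Adjuster, Region} is a candidate key.
{Adjuster, VehicleID}⁺ = {Adjuster, CoverageType, HolderID, Premium, Region, VehicleID} — all of the relation — so {Adjuster, VehicleID} is a candidate key.
{HolderID, VehicleID}⁺ = {Adjuster, CoverageType, HolderID, Premium, Region, VehicleID} — all of the relation — so {HolderID, VehicleID} is a candidate key.
{Region, VehicleID}⁺ = {Adjuster, CoverageType, HolderID, Premium, Region, VehicleID} — all of the relation — so {Region, VehicleID} is a candidate key.
No proper subset of any of these is a key, and no other minimal superkey exists.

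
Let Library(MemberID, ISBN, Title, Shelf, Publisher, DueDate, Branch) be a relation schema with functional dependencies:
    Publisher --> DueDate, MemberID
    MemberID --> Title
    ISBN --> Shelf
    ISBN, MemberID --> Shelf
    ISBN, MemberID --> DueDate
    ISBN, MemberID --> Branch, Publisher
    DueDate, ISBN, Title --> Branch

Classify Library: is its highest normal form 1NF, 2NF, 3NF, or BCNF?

Candidate keys: {ISBN, MemberID}, {ISBN, Publisher}. Prime attributes: {ISBN, MemberID, Publisher}.
Publisher --> DueDate, MemberID breaks BCNF: {Publisher}⁺ = {DueDate, MemberID, Publisher, Title}, so {Publisher} is not a superkey.
Because {DueDate} is non-prime and the left side of Publisher --> DueDate, MemberID is not a superkey, the relation is not in 3NF.
{ISBN} is a proper subset of the key {ISBN, MemberID}, and {ISBN}⁺ contains the non-prime attribute {Shelf} — a partial dependency, so 2NF is violated.

1NF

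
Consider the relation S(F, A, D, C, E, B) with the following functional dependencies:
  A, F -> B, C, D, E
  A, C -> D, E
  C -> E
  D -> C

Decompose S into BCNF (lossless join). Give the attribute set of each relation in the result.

Candidate key of the original relation: {A, F}.
Within {A, B, C, D, E, F}: {A, C}⁺ ∩ {A, B, C, D, E, F} = {A, C, D, E}, not the whole set, so A, C -> D, E violates BCNF; decompose into {A, C, D, E} and {A, B, C, F}.
Within {A, C, D, E}: {C}⁺ ∩ {A, C, D, E} = {C, E}, not the whole set, so C -> E violates BCNF; decompose into {C, E} and {A, C, D}.
{C, E}: every determinant is a superkey — BCNF.
Within {A, C, D}: {D}⁺ ∩ {A, C, D} = {C, D}, not the whole set, so D -> C violates BCNF; decompose into {C, D} and {A, D}.
{C, D}: every determinant is a superkey — BCNF.
{A, D}: every determinant is a superkey — BCNF.
{A, B, C, F}: every determinant is a superkey — BCNF.

{A, B, C, F}; {A, D}; {C, D}; {C, E}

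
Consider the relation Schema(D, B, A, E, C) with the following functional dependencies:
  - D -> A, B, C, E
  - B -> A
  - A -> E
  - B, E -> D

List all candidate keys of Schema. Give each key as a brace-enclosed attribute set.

{B}⁺ = {A, B, C, D, E}, which is every attribute, so {B} is a candidate key.
{D}⁺ = {A, B, C, D, E}, which is every attribute, so {D} is a candidate key.
Any other superkey properly contains one of these, so there are no further candidate keys.

{B}, {D}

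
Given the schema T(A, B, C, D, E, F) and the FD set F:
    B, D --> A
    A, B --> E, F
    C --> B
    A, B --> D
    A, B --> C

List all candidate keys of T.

{A, B}, {A, C}, {B, D}, {C, D}

Closure of {A, B} is {A, B, C, D, E, F}, the whole schema; {A, B} is a candidate key.
Closure of {A, C} is {A, B, C, D, E, F}, the whole schema; {A, C} is a candidate key.
Closure of {B, D} is {A, B, C, D, E, F}, the whole schema; {B, D} is a candidate key.
Closure of {C, D} is {A, B, C, D, E, F}, the whole schema; {C, D} is a candidate key.
Any other superkey properly contains one of these, so there are no further candidate keys.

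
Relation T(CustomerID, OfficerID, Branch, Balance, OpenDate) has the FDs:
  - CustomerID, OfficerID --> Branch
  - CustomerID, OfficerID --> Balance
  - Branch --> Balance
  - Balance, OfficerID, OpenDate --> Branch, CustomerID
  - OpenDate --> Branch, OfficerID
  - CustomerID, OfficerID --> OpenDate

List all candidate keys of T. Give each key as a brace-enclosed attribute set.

{CustomerID, OfficerID}, {OpenDate}

{OpenDate}⁺ = {Balance, Branch, CustomerID, OfficerID, OpenDate}, which is every attribute, so {OpenDate} is a candidate key.
{CustomerID, OfficerID}⁺ = {Balance, Branch, CustomerID, OfficerID, OpenDate}, which is every attribute, so {CustomerID, OfficerID} is a candidate key.
Any other superkey properly contains one of these, so there are no further candidate keys.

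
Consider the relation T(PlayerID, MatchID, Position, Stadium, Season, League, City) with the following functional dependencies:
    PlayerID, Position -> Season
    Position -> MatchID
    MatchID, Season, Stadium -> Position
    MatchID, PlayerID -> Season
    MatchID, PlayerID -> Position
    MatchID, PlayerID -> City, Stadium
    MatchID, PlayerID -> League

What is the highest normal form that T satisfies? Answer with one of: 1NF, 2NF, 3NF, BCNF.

Candidate keys: {MatchID, PlayerID}, {PlayerID, Position}. Prime attributes: {MatchID, PlayerID, Position}.
Position -> MatchID: {Position}⁺ = {MatchID, Position}, which is not all of the attributes, so the left side is not a superkey — BCNF is violated.
Since {MatchID} ⊆ prime attributes and every other non-superkey FD also has a prime right side, the schema is in 3NF.

3NF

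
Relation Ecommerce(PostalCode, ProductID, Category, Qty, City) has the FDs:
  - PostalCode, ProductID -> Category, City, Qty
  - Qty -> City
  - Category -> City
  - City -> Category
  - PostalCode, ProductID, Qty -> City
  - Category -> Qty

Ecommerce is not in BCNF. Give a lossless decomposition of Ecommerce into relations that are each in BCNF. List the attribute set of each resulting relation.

Candidate key of the original relation: {PostalCode, ProductID}.
In {Category, City, PostalCode, ProductID, Qty}, {Qty} is not a superkey ({Qty}⁺ restricted to this set is {Category, City, Qty}), so split on Qty -> Category, City into {Category, City, Qty} and {PostalCode, ProductID, Qty}.
{Category, City, Qty}: every determinant is a superkey — BCNF.
{PostalCode, ProductID, Qty}: every determinant is a superkey — BCNF.

{Category, City, Qty}; {PostalCode, ProductID, Qty}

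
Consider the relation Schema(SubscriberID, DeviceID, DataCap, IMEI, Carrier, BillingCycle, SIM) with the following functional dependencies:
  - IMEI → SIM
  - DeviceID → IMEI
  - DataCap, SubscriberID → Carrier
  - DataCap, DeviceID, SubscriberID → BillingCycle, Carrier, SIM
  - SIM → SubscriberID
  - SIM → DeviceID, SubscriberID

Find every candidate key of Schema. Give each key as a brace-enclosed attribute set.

{DataCap, DeviceID}, {DataCap, IMEI}, {DataCap, SIM}

{DataCap} never appears on the right of any FD, so every key must include it.
{DataCap, DeviceID}⁺ = {BillingCycle, Carrier, DataCap, DeviceID, IMEI, SIM, SubscriberID} — all of the relation — so {DataCap, DeviceID} is a candidate key.
{DataCap, IMEI}⁺ = {BillingCycle, Carrier, DataCap, DeviceID, IMEI, SIM, SubscriberID} — all of the relation — so {DataCap, IMEI} is a candidate key.
{DataCap, SIM}⁺ = {BillingCycle, Carrier, DataCap, DeviceID, IMEI, SIM, SubscriberID} — all of the relation — so {DataCap, SIM} is a candidate key.
These are minimal and exhaustive — every other superkey contains one of them.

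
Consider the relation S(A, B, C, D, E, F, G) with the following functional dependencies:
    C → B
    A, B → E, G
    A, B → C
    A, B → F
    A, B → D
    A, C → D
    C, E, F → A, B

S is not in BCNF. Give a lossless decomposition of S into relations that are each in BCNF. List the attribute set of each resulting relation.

{A, C, D, E, F, G}; {B, C}

Candidate keys of the original relation: {A, B}, {A, C}, {C, E, F}.
{A, B, C, D, E, F, G}: {C} determines {B, C} here but is not a superkey — split on C → B, giving {B, C} and {A, C, D, E, F, G}.
{B, C} is in BCNF.
{A, C, D, E, F, G} is in BCNF.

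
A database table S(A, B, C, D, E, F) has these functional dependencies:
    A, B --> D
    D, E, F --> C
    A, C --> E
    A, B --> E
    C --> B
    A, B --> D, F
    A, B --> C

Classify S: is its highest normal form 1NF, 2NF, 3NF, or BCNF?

3NF

Candidate keys: {A, B}, {A, C}, {A, D, E, F}. Prime attributes: {A, B, C, D, E, F}.
For D, E, F --> C we have {D, E, F}⁺ = {B, C, D, E, F}; {D, E, F} is not a superkey, so BCNF fails.
Since {C} ⊆ prime attributes and every other non-superkey FD also has a prime right side, the schema is in 3NF.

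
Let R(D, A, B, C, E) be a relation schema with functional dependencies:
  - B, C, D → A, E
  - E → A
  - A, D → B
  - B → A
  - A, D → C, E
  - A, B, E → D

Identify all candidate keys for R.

{A, D}, {B, D}, {B, E}, {D, E}

Closure of {A, D} is {A, B, C, D, E}, the whole schema; {A, D} is a candidate key.
Closure of {B, D} is {A, B, C, D, E}, the whole schema; {B, D} is a candidate key.
Closure of {B, E} is {A, B, C, D, E}, the whole schema; {B, E} is a candidate key.
Closure of {D, E} is {A, B, C, D, E}, the whole schema; {D, E} is a candidate key.
These are minimal and exhaustive — every other superkey contains one of them.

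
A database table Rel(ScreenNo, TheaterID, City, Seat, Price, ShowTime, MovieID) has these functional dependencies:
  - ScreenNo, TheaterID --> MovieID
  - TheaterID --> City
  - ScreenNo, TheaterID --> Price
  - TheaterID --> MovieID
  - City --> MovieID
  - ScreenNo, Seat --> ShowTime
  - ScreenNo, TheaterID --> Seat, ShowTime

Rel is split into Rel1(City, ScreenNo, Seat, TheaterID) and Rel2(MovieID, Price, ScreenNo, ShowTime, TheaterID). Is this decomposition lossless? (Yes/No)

Yes

The shared attributes are {ScreenNo, TheaterID} and {ScreenNo, TheaterID}⁺ = {City, MovieID, Price, ScreenNo, Seat, ShowTime, TheaterID}.
Rel1 is contained in that closure, so Rel1 ∩ Rel2 --> Rel1 holds and the join is lossless.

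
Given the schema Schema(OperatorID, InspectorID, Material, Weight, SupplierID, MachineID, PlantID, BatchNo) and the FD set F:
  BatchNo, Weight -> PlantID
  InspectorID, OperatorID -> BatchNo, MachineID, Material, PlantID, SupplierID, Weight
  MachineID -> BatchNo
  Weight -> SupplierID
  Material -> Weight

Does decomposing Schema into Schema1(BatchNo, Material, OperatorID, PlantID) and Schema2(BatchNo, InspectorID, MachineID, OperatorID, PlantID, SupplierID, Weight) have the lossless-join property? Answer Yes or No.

No

Schema1 ∩ Schema2 = {BatchNo, OperatorID, PlantID}; its closure under F is {BatchNo, OperatorID, PlantID}.
Neither Schema1 nor Schema2 is contained in that closure, so the decomposition is lossy.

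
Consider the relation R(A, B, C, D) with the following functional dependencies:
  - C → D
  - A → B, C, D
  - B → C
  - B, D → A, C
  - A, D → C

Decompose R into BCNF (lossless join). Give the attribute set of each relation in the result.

{A, B, C}; {C, D}

Candidate keys of the original relation: {A}, {B}.
In {A, B, C, D}, {C} is not a superkey ({C}⁺ restricted to this set is {C, D}), so split on C → D into {C, D} and {A, B, C}.
{C, D} has no BCNF violation.
{A, B, C} has no BCNF violation.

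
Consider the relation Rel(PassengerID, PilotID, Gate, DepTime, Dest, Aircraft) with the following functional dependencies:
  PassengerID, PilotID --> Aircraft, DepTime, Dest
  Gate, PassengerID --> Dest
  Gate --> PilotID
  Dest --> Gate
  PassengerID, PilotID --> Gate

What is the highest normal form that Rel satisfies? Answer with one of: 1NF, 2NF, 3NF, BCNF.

Candidate keys: {Dest, PassengerID}, {Gate, PassengerID}, {PassengerID, PilotID}. Prime attributes: {Dest, Gate, PassengerID, PilotID}.
For Gate --> PilotID we have {Gate}⁺ = {Gate, PilotID}; {Gate} is not a superkey, so BCNF fails.
Its right-hand attributes {PilotID} are all prime, as are those of every other non-superkey FD — the relation is in 3NF.

3NF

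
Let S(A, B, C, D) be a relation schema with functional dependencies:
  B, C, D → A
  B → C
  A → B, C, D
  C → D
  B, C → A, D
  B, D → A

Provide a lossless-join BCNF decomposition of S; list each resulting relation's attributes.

{A, B, C}; {C, D}

Candidate keys of the original relation: {A}, {B}.
In {A, B, C, D}, {C} is not a superkey ({C}⁺ restricted to this set is {C, D}), so split on C → D into {C, D} and {A, B, C}.
{C, D} has no BCNF violation.
{A, B, C} has no BCNF violation.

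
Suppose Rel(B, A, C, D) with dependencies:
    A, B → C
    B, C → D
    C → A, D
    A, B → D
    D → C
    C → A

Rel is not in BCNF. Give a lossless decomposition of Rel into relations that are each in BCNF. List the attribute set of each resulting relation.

Candidate keys of the original relation: {A, B}, {B, C}, {B, D}.
In {A, B, C, D}, {C} is not a superkey ({C}⁺ restricted to this set is {A, C, D}), so split on C → A, D into {A, C, D} and {B, C}.
{A, C, D}: every determinant is a superkey — BCNF.
{B, C}: every determinant is a superkey — BCNF.

{A, C, D}; {B, C}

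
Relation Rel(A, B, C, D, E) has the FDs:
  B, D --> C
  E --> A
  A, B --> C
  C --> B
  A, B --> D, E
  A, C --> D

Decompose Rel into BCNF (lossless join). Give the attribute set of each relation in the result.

Candidate keys of the original relation: {A, B}, {A, C}, {B, E}, {C, E}.
Within {A, B, C, D, E}: {B, D}⁺ ∩ {A, B, C, D, E} = {B, C, D}, not the whole set, so B, D --> C violates BCNF; decompose into {B, C, D} and {A, B, D, E}.
Within {B, C, D}: {C}⁺ ∩ {B, C, D} = {B, C}, not the whole set, so C --> B violates BCNF; decompose into {B, C} and {C, D}.
{B, C}: every determinant is a superkey — BCNF.
{C, D}: every determinant is a superkey — BCNF.
Within {A, B, D, E}: {E}⁺ ∩ {A, B, D, E} = {A, E}, not the whole set, so E --> A violates BCNF; decompose into {A, E} and {B, D, E}.
{A, E}: every determinant is a superkey — BCNF.
{B, D, E}: every determinant is a superkey — BCNF.

{A, E}; {B, C}; {B, D, E}; {C, D}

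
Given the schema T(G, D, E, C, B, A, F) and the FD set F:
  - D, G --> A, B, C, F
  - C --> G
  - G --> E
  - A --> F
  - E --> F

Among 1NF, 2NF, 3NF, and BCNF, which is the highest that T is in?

1NF

Candidate keys: {C, D}, {D, G}. Prime attributes: {C, D, G}.
C --> G breaks BCNF: {C}⁺ = {C, E, F, G}, so {C} is not a superkey.
G --> E has non-prime {E} on the right and a non-superkey on the left, so 3NF fails.
The proper key subset {C} of {C, D} determines non-prime {E, F}, so the relation is not even in 2NF.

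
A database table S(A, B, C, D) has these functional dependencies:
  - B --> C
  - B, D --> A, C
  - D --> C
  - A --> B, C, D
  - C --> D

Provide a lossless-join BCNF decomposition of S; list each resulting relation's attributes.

Candidate keys of the original relation: {A}, {B}.
In {A, B, C, D}, {D} is not a superkey ({D}⁺ restricted to this set is {C, D}), so split on D --> C into {C, D} and {A, B, D}.
{C, D}: every determinant is a superkey — BCNF.
{A, B, D}: every determinant is a superkey — BCNF.

{A, B, D}; {C, D}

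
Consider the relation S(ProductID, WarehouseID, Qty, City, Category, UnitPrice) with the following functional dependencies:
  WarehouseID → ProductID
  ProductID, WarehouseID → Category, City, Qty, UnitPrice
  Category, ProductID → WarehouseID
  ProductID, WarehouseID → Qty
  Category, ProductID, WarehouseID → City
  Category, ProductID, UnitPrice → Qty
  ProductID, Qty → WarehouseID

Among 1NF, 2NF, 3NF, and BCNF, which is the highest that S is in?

Candidate keys: {Category, ProductID}, {ProductID, Qty}, {WarehouseID}. Prime attributes: {Category, ProductID, Qty, WarehouseID}.
Each dependency's left side is a superkey — BCNF holds.

BCNF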